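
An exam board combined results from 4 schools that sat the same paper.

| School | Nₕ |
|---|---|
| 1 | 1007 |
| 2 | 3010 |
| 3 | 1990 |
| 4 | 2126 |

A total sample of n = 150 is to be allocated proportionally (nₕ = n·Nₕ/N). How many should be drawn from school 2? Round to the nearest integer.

56

Share of school 2 = 3010/8133 = 0.37010.
Allocate 150 × 0.37010 = 55.515... → 56.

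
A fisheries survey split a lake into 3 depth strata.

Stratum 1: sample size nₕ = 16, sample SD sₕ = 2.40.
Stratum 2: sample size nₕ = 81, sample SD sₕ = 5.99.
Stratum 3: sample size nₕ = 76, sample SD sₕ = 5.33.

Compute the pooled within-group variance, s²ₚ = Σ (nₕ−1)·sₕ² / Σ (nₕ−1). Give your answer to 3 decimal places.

29.926

Degrees of freedom: 15 + 80 + 75 = 170.
Σ(nₕ−1)sₕ² = 15·5.76 + 80·35.8801 + 75·28.4089 = 5087.4755.
s²ₚ = 5087.4755 / 170 = 29.92633... → 29.926.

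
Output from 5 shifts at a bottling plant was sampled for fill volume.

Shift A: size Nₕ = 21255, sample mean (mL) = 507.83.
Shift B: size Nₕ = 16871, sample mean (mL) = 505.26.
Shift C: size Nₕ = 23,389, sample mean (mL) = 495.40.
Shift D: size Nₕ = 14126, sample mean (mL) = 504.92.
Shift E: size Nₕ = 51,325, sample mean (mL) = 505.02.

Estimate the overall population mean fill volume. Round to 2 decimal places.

503.74

N = 126966; weights Wₕ = Nₕ/N = (0.1674, 0.1329, 0.1842, 0.1113, 0.4042).
x̄_st = Σ Wₕ·x̄ₕ = 0.1674·507.83 + 0.1329·505.26 + 0.1842·495.40 + 0.1113·504.92 + 0.4042·505.02 ≈ 503.7390...
→ 503.74.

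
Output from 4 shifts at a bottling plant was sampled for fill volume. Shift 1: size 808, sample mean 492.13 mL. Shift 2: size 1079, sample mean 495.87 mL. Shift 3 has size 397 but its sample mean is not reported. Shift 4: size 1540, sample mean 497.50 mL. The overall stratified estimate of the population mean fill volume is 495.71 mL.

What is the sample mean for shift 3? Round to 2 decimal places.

495.62

Σ Nₕx̄ₕ = N·μ, so 397·x̄_3 = 3824·495.71 − (808·492.13 + 1079·495.87 + 1540·497.50).
= 1895595.04 − 1698834.77 = 196760.27.
x̄_3 = 196760.27 / 397 = 495.6178... → 495.62.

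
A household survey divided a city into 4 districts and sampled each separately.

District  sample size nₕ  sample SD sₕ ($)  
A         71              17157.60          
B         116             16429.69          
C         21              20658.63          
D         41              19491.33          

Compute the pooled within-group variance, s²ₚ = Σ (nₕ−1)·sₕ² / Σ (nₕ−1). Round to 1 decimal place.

307679087.2

A: (71−1)·17157.60² = 70·294383237.76 = 20606826643.2
B: (116−1)·16429.69² = 115·269934713.4961 = 31042492052.0515
C: (21−1)·20658.63² = 20·426778993.4769 = 8535579869.538
D: (41−1)·19491.33² = 40·379911945.1689 = 15196477806.756
Numerator = 75381376371.5455; denominator = Σ(nₕ−1) = 245.
s²ₚ = 75381376371.5455/245 = 307679087.231... → 307679087.2.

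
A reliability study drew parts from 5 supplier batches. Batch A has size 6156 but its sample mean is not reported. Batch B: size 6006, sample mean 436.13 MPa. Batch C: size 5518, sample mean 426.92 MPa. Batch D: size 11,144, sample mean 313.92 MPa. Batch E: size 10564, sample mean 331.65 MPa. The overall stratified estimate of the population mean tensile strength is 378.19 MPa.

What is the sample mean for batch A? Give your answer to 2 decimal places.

Σ Nₕx̄ₕ = N·μ, so 6156·x̄_A = 39388·378.19 − (6006·436.13 + 5518·426.92 + 11144·313.92 + 10564·331.65).
= 14896147.72 − 11977016.42 = 2919131.3.
x̄_A = 2919131.3 / 6156 = 474.1929... → 474.19.

474.19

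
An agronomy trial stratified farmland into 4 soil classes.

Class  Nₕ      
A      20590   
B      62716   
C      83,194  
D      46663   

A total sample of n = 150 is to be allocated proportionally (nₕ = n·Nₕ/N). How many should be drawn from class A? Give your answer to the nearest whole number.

N = 20590 + 62716 + 83194 + 46663 = 213163.
n_A = 150·20590/213163 = 14.489... → 14.

14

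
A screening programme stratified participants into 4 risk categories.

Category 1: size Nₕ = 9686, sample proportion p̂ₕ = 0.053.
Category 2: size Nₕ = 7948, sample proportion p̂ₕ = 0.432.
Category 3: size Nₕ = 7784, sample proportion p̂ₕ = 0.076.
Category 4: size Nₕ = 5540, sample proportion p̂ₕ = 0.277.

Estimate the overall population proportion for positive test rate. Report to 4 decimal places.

N = 9686 + 7948 + 7784 + 5540 = 30958.
Overall proportion = Σ (Nₕ/N)·p̂ₕ.
Σ Nₕp̂ₕ = 513.358 + 3433.536 + 591.584 + 1534.58 = 6073.058.
6073.058 / 30958 = 0.196171... → 0.1962.

0.1962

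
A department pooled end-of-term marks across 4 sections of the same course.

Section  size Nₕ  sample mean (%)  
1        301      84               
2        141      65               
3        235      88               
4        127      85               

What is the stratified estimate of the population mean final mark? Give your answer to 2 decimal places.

82.00

N = 804; weights Wₕ = Nₕ/N = (0.3744, 0.1754, 0.2923, 0.1580).
x̄_st = Σ Wₕ·x̄ₕ = 0.3744·84 + 0.1754·65 + 0.2923·88 + 0.1580·85 ≈ 81.9950...
→ 82.00.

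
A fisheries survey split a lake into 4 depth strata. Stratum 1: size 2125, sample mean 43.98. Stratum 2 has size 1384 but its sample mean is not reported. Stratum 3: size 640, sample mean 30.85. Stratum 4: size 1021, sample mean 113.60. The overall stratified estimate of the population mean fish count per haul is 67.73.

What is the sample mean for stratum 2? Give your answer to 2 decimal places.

N = 2125 + 1384 + 640 + 1021 = 5170.
Overall total = μ·N = 67.73·5170 = 350164.1.
Subtract the known strata: 2125·43.98 + 640·30.85 + 1021·113.60 = 229187.1.
Remaining total for stratum 2: 350164.1 − 229187.1 = 120977.
Divide by its size: 120977 / 1384 = 87.4111... → 87.41.

87.41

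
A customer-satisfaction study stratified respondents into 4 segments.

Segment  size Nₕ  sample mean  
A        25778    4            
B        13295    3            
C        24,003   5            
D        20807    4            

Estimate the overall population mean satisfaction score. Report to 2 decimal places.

N = 83883; weights Wₕ = Nₕ/N = (0.3073, 0.1585, 0.2861, 0.2480).
x̄_st = Σ Wₕ·x̄ₕ = 0.3073·4 + 0.1585·3 + 0.2861·5 + 0.2480·4 ≈ 4.1277...
→ 4.13.

4.13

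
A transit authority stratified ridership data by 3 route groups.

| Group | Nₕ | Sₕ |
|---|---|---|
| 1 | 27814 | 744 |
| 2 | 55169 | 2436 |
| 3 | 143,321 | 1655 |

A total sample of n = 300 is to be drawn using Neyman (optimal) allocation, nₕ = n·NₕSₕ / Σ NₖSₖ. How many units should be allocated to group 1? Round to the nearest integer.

Σ NₕSₕ = 27814·744 + 55169·2436 + 143321·1655 = 392281555.
Share for 1: 20693616/392281555 = 0.05275.
n_1 = 300 × 0.05275 = 15.826... → 16.

16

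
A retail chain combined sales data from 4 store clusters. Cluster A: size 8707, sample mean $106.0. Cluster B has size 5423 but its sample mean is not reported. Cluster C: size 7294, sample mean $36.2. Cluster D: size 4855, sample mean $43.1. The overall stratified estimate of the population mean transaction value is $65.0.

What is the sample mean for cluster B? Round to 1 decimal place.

57.5

Σ Nₕx̄ₕ = N·μ, so 5423·x̄_B = 26279·65.0 − (8707·106.0 + 7294·36.2 + 4855·43.1).
= 1708135 − 1396235.3 = 311899.7.
x̄_B = 311899.7 / 5423 = 57.514... → 57.5.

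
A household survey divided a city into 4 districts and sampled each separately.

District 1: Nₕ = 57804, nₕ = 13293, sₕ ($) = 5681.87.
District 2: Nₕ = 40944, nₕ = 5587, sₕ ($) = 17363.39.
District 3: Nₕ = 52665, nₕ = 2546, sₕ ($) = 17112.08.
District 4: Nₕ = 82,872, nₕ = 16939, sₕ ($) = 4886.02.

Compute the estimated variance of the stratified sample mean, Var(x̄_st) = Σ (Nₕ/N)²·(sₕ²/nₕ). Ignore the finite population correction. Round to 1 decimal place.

N = 234285; Wₕ = Nₕ/N.
district 1: (57804/234285)²·5681.87²/13293 = 147.8381
district 2: (40944/234285)²·17363.39²/5587 = 1648.0938
district 3: (52665/234285)²·17112.08²/2546 = 5811.6896
district 4: (82872/234285)²·4886.02²/16939 = 176.3394
Sum = 7783.9610 → 7784.0.

7784.0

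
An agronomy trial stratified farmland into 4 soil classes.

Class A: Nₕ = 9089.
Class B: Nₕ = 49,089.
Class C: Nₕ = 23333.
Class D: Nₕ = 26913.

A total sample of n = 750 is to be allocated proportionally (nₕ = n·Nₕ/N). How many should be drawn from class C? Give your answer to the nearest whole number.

161

N = 9089 + 49089 + 23333 + 26913 = 108424.
n_C = 750·23333/108424 = 161.401... → 161.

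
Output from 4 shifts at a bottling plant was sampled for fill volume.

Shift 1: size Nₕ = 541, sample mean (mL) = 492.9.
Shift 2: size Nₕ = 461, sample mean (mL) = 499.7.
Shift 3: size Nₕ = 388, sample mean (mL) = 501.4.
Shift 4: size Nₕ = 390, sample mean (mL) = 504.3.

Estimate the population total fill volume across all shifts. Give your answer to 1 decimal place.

Estimate total by summing Nₕ·x̄ₕ over strata.
541·492.9 + 461·499.7 + 388·501.4 + 390·504.3 = 266658.9 + 230361.7 + 194543.2 + 196677 = 888240.8.

888240.8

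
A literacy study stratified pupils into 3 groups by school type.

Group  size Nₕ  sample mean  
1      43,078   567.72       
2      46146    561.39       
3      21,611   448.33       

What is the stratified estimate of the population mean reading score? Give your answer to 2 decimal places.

x̄_st = (Σ Nₕx̄ₕ) / (Σ Nₕ) = (43078·567.72 + 46146·561.39 + 21611·448.33) / 110835
= 60051004.73 / 110835 = 541.8054... → 541.81.

541.81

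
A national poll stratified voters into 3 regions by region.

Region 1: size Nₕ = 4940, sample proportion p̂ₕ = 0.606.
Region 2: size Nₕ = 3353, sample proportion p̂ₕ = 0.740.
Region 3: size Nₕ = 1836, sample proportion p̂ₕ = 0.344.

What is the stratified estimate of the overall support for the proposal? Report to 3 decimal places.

N = 4940 + 3353 + 1836 = 10129.
Overall proportion = Σ (Nₕ/N)·p̂ₕ.
Σ Nₕp̂ₕ = 2993.64 + 2481.22 + 631.584 = 6106.444.
6106.444 / 10129 = 0.60287... → 0.603.

0.603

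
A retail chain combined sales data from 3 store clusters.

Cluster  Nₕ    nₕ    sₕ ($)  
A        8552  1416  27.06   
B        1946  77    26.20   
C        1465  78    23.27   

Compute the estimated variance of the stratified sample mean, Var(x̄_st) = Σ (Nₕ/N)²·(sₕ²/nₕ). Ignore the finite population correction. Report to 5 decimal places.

N = 11963; Wₕ = Nₕ/N.
cluster A: (8552/11963)²·27.06²/1416 = 0.26426978
cluster B: (1946/11963)²·26.20²/77 = 0.23589423
cluster C: (1465/11963)²·23.27²/78 = 0.10411018
Sum = 0.60427420 → 0.60427.

0.60427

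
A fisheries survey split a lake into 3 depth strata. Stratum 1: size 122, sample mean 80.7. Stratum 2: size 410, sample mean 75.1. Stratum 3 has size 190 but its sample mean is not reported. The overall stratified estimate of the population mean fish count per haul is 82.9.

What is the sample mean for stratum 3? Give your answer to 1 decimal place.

Σ Nₕx̄ₕ = N·μ, so 190·x̄_3 = 722·82.9 − (122·80.7 + 410·75.1).
= 59853.8 − 40636.4 = 19217.4.
x̄_3 = 19217.4 / 190 = 101.144... → 101.1.

101.1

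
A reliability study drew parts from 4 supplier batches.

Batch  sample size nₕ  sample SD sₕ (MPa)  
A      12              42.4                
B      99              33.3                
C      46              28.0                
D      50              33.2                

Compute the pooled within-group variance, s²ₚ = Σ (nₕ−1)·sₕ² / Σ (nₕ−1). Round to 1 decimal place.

1072.6

A: (12−1)·42.4² = 11·1797.76 = 19775.36
B: (99−1)·33.3² = 98·1108.89 = 108671.22
C: (46−1)·28.0² = 45·784 = 35280
D: (50−1)·33.2² = 49·1102.24 = 54009.76
Numerator = 217736.34; denominator = Σ(nₕ−1) = 203.
s²ₚ = 217736.34/203 = 1072.593... → 1072.6.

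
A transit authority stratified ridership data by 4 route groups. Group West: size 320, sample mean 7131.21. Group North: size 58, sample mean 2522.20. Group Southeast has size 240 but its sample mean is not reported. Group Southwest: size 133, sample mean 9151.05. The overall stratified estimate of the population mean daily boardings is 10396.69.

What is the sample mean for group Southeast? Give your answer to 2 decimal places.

Σ Nₕx̄ₕ = N·μ, so 240·x̄_Southeast = 751·10396.69 − (320·7131.21 + 58·2522.20 + 133·9151.05).
= 7807914.19 − 3645364.45 = 4162549.74.
x̄_Southeast = 4162549.74 / 240 = 17343.9573... → 17343.96.

17343.96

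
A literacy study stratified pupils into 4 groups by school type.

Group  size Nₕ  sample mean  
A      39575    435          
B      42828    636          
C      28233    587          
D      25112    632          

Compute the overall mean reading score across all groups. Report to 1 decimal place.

N = 39575 + 42828 + 28233 + 25112 = 135748.
Overall mean = Σ (Nₕ/N)·x̄ₕ — weight by population share, not a simple average.
Σ Nₕx̄ₕ = 39575·435 + 42828·636 + 28233·587 + 25112·632 = 17215125 + 27238608 + 16572771 + 15870784 = 76897288.
Divide by N: 76897288 / 135748 = 566.471... → 566.5.

566.5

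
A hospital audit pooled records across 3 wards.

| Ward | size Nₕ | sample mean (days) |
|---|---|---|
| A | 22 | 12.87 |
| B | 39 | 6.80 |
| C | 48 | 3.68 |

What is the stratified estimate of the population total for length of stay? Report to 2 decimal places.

724.98

A: 22·12.87 = 283.14
B: 39·6.80 = 265.2
C: 48·3.68 = 176.64
τ̂ = Σ Nₕx̄ₕ = 724.98.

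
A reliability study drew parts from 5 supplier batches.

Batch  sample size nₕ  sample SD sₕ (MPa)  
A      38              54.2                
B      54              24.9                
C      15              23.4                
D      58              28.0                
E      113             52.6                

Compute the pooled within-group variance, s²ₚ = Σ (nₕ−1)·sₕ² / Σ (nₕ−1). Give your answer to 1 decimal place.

1845.4

A: (38−1)·54.2² = 37·2937.64 = 108692.68
B: (54−1)·24.9² = 53·620.01 = 32860.53
C: (15−1)·23.4² = 14·547.56 = 7665.84
D: (58−1)·28.0² = 57·784 = 44688
E: (113−1)·52.6² = 112·2766.76 = 309877.12
Numerator = 503784.17; denominator = Σ(nₕ−1) = 273.
s²ₚ = 503784.17/273 = 1845.363... → 1845.4.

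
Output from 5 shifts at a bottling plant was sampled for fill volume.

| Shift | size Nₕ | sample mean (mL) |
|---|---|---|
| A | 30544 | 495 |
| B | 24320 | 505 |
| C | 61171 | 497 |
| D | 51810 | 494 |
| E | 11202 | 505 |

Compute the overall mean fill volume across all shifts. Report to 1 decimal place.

N = 30544 + 24320 + 61171 + 51810 + 11202 = 179047.
Overall mean = Σ (Nₕ/N)·x̄ₕ — weight by population share, not a simple average.
Σ Nₕx̄ₕ = 30544·495 + 24320·505 + 61171·497 + 51810·494 + 11202·505 = 15119280 + 12281600 + 30401987 + 25594140 + 5657010 = 89054017.
Divide by N: 89054017 / 179047 = 497.378... → 497.4.

497.4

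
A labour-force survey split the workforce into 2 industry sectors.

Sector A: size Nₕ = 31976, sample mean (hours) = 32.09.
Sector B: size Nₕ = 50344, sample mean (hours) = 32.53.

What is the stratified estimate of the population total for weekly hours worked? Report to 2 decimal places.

2663800.16

A: 31976·32.09 = 1026109.84
B: 50344·32.53 = 1637690.32
τ̂ = Σ Nₕx̄ₕ = 2663800.16.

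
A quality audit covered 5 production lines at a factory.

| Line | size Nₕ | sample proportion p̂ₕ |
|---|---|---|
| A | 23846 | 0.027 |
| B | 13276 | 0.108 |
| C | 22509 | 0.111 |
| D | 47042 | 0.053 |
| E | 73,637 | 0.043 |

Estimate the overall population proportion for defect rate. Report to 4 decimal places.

0.0568

N = 23846 + 13276 + 22509 + 47042 + 73637 = 180310.
Overall proportion = Σ (Nₕ/N)·p̂ₕ.
Σ Nₕp̂ₕ = 643.842 + 1433.808 + 2498.499 + 2493.226 + 3166.391 = 10235.766.
10235.766 / 180310 = 0.056768... → 0.0568.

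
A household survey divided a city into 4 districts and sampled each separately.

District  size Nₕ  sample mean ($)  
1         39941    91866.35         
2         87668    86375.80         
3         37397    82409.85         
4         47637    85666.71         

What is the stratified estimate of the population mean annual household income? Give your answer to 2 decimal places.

x̄_st = (Σ Nₕx̄ₕ) / (Σ Nₕ) = (39941·91866.35 + 87668·86375.80 + 37397·82409.85 + 47637·85666.71) / 212643
= 18404413744.47 / 212643 = 86550.7623... → 86550.76.

86550.76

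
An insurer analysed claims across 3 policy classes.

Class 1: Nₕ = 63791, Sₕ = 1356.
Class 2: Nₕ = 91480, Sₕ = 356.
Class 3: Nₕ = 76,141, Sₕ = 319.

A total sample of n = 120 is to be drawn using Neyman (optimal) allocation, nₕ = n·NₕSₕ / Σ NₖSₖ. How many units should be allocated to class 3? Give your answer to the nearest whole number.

20

1: NₕSₕ = 63791·1356 = 86500596
2: NₕSₕ = 91480·356 = 32566880
3: NₕSₕ = 76141·319 = 24288979
Σ NₕSₕ = 143356455.
n_3 = 120·24288979/143356455 = 20.332... → 20.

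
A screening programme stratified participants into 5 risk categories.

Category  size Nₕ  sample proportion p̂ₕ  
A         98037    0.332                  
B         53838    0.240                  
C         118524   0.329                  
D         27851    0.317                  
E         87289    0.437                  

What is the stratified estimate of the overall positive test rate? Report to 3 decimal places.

0.341

Wₕ = Nₕ/N with N = 385539: 0.2543, 0.1396, 0.3074, 0.0722, 0.2264.
p̂_st = 0.2543·0.332 + 0.1396·0.240 + 0.3074·0.329 + 0.0722·0.317 + 0.2264·0.437 ≈ 0.34092... → 0.341.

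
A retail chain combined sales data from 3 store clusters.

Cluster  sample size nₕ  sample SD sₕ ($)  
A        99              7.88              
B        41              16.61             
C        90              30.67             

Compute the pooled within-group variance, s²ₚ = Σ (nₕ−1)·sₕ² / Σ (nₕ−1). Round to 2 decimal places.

444.22

Degrees of freedom: 98 + 40 + 89 = 227.
Σ(nₕ−1)sₕ² = 98·62.0944 + 40·275.8921 + 89·940.6489 = 100838.6873.
s²ₚ = 100838.6873 / 227 = 444.2233... → 444.22.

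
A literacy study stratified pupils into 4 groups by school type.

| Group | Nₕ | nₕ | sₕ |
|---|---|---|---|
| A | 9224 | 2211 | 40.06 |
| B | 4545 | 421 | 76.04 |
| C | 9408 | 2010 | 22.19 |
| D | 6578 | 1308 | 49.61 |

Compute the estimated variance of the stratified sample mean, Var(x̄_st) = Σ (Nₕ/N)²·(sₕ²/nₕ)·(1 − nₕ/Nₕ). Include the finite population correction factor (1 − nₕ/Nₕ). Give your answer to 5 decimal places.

N = 29755; Wₕ = Nₕ/N.
group A: (9224/29755)²·40.06²/2211·(1 − 2211/9224) = 0.05303180
group B: (4545/29755)²·76.04²/421·(1 − 421/4545) = 0.29076006
group C: (9408/29755)²·22.19²/2010·(1 − 2010/9408) = 0.01925796
group D: (6578/29755)²·49.61²/1308·(1 − 1308/6578) = 0.07367418
Sum = 0.43672400 → 0.43672.

0.43672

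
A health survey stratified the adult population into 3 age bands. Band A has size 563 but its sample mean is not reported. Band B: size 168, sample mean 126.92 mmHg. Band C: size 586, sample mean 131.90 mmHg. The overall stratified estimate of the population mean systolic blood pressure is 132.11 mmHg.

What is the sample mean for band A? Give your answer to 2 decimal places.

Σ Nₕx̄ₕ = N·μ, so 563·x̄_A = 1317·132.11 − (168·126.92 + 586·131.90).
= 173988.87 − 98615.96 = 75372.91.
x̄_A = 75372.91 / 563 = 133.8773... → 133.88.

133.88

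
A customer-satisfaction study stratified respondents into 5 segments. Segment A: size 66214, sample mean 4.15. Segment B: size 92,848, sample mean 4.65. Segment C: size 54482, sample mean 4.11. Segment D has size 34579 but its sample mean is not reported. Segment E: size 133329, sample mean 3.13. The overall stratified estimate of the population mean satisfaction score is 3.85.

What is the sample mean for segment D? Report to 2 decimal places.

3.49

Σ Nₕx̄ₕ = N·μ, so 34579·x̄_D = 381452·3.85 − (66214·4.15 + 92848·4.65 + 54482·4.11 + 133329·3.13).
= 1468590.2 − 1347772.09 = 120818.11.
x̄_D = 120818.11 / 34579 = 3.4940... → 3.49.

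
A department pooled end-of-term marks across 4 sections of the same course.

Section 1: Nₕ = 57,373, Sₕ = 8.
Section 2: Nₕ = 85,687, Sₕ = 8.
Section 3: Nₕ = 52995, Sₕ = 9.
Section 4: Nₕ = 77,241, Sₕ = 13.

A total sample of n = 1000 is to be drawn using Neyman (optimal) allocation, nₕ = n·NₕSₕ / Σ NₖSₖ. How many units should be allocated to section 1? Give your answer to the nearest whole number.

Σ NₕSₕ = 57373·8 + 85687·8 + 52995·9 + 77241·13 = 2625568.
Share for 1: 458984/2625568 = 0.17481.
n_1 = 1000 × 0.17481 = 174.813... → 175.

175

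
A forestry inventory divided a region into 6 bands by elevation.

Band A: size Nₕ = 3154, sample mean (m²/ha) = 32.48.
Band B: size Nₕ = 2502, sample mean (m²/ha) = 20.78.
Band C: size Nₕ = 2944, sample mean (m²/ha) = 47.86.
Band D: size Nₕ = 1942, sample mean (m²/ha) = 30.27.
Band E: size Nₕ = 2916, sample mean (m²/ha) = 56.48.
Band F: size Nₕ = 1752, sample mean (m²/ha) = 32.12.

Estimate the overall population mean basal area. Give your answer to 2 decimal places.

37.81

x̄_st = (Σ Nₕx̄ₕ) / (Σ Nₕ) = (3154·32.48 + 2502·20.78 + 2944·47.86 + 1942·30.27 + 2916·56.48 + 1752·32.12) / 15210
= 575087.58 / 15210 = 37.8098... → 37.81.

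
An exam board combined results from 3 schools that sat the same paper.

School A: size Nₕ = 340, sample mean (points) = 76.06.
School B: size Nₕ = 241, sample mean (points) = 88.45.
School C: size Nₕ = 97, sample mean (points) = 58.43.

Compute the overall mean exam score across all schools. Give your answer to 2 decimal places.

N = 678; weights Wₕ = Nₕ/N = (0.5015, 0.3555, 0.1431).
x̄_st = Σ Wₕ·x̄ₕ = 0.5015·76.06 + 0.3555·88.45 + 0.1431·58.43 ≈ 77.9418...
→ 77.94.

77.94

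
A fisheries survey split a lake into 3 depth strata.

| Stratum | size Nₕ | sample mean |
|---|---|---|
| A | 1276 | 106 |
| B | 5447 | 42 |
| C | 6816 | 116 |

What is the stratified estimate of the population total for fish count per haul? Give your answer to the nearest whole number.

A: 1276·106 = 135256
B: 5447·42 = 228774
C: 6816·116 = 790656
τ̂ = Σ Nₕx̄ₕ = 1154686.

1154686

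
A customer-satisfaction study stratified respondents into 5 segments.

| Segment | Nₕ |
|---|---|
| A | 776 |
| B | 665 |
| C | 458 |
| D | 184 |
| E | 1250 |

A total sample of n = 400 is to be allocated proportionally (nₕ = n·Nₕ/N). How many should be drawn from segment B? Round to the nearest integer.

Share of segment B = 665/3333 = 0.19952.
Allocate 400 × 0.19952 = 79.808... → 80.

80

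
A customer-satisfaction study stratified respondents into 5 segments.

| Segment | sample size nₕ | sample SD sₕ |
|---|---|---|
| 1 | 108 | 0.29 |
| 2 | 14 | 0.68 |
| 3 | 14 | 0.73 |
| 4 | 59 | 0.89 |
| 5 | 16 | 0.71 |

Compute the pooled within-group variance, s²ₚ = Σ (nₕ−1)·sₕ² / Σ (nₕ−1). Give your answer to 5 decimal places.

0.36622

1: (108−1)·0.29² = 107·0.0841 = 8.9987
2: (14−1)·0.68² = 13·0.4624 = 6.0112
3: (14−1)·0.73² = 13·0.5329 = 6.9277
4: (59−1)·0.89² = 58·0.7921 = 45.9418
5: (16−1)·0.71² = 15·0.5041 = 7.5615
Numerator = 75.4409; denominator = Σ(nₕ−1) = 206.
s²ₚ = 75.4409/206 = 0.3662180... → 0.36622.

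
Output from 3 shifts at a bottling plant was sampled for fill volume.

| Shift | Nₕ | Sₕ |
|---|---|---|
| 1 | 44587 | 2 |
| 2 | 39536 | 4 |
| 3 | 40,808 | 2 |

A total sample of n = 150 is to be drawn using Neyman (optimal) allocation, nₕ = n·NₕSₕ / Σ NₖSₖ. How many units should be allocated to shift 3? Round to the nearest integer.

37

1: NₕSₕ = 44587·2 = 89174
2: NₕSₕ = 39536·4 = 158144
3: NₕSₕ = 40808·2 = 81616
Σ NₕSₕ = 328934.
n_3 = 150·81616/328934 = 37.218... → 37.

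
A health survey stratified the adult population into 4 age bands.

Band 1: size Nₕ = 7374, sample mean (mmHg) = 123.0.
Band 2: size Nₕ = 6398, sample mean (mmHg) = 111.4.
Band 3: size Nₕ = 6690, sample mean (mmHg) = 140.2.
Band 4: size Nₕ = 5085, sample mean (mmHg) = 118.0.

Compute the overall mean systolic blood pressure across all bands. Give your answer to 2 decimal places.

x̄_st = (Σ Nₕx̄ₕ) / (Σ Nₕ) = (7374·123.0 + 6398·111.4 + 6690·140.2 + 5085·118.0) / 25547
= 3157707.2 / 25547 = 123.6038... → 123.60.

123.60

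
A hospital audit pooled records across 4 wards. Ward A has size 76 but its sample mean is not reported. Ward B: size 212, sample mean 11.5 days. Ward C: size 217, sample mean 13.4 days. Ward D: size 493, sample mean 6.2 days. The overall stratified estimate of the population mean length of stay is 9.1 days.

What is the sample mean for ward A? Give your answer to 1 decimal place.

8.9

Σ Nₕx̄ₕ = N·μ, so 76·x̄_A = 998·9.1 − (212·11.5 + 217·13.4 + 493·6.2).
= 9081.8 − 8402.4 = 679.4.
x̄_A = 679.4 / 76 = 8.939... → 8.9.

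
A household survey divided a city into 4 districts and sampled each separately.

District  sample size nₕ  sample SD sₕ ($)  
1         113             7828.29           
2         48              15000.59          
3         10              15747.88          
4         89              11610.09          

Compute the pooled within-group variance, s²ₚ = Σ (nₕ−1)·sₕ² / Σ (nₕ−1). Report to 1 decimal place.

1: (113−1)·7828.29² = 112·61282124.3241 = 6863597924.2992
2: (48−1)·15000.59² = 47·225017700.3481 = 10575831916.3607
3: (10−1)·15747.88² = 9·247995724.4944 = 2231961520.4496
4: (89−1)·11610.09² = 88·134794189.8081 = 11861888703.1128
Numerator = 31533280064.2223; denominator = Σ(nₕ−1) = 256.
s²ₚ = 31533280064.2223/256 = 123176875.251... → 123176875.3.

123176875.3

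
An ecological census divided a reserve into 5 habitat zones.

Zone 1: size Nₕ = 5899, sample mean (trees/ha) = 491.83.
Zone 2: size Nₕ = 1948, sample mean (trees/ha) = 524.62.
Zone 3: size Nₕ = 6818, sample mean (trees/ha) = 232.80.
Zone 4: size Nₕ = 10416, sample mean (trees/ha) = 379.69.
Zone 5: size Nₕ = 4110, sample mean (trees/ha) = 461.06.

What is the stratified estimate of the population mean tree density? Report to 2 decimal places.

N = 29191; weights Wₕ = Nₕ/N = (0.2021, 0.0667, 0.2336, 0.3568, 0.1408).
x̄_st = Σ Wₕ·x̄ₕ = 0.2021·491.83 + 0.0667·524.62 + 0.2336·232.80 + 0.3568·379.69 + 0.1408·461.06 ≈ 389.1714...
→ 389.17.

389.17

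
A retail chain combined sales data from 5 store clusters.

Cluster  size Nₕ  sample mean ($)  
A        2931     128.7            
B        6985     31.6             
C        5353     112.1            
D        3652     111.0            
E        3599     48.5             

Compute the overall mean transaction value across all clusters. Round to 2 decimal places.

x̄_st = (Σ Nₕx̄ₕ) / (Σ Nₕ) = (2931·128.7 + 6985·31.6 + 5353·112.1 + 3652·111.0 + 3599·48.5) / 22520
= 1777940.5 / 22520 = 78.9494... → 78.95.

78.95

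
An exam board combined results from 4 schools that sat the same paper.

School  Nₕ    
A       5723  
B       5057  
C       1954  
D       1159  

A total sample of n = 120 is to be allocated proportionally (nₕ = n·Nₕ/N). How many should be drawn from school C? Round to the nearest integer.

Share of school C = 1954/13893 = 0.14065.
Allocate 120 × 0.14065 = 16.878... → 17.

17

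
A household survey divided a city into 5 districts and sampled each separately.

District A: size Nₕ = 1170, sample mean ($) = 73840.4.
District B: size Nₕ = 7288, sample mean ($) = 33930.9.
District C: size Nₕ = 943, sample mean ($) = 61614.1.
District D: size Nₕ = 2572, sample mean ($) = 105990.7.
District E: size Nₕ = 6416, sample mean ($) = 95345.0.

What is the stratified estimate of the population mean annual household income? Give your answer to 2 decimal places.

69396.13

N = 1170 + 7288 + 943 + 2572 + 6416 = 18389.
Weight each subgroup mean by Nₕ/N and sum.
Σ Nₕx̄ₕ = 1170·73840.4 + 7288·33930.9 + 943·61614.1 + 2572·105990.7 + 6416·95345.0 = 86393268 + 247288399.2 + 58102096.3 + 272608080.4 + 611733520 = 1276125363.9.
Divide by N: 1276125363.9 / 18389 = 69396.1262... → 69396.13.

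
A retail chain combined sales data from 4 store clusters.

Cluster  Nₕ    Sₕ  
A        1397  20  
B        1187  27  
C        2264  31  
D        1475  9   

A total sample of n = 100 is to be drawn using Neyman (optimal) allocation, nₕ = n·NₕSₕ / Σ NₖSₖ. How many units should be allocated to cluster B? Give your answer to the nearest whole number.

22

A: NₕSₕ = 1397·20 = 27940
B: NₕSₕ = 1187·27 = 32049
C: NₕSₕ = 2264·31 = 70184
D: NₕSₕ = 1475·9 = 13275
Σ NₕSₕ = 143448.
n_B = 100·32049/143448 = 22.342... → 22.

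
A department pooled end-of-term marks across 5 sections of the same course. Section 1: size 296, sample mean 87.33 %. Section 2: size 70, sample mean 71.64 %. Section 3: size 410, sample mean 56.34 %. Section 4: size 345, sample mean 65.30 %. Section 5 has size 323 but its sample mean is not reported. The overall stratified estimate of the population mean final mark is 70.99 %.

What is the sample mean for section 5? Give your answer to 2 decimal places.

Σ Nₕx̄ₕ = N·μ, so 323·x̄_5 = 1444·70.99 − (296·87.33 + 70·71.64 + 410·56.34 + 345·65.30).
= 102509.56 − 76492.38 = 26017.18.
x̄_5 = 26017.18 / 323 = 80.5485... → 80.55.

80.55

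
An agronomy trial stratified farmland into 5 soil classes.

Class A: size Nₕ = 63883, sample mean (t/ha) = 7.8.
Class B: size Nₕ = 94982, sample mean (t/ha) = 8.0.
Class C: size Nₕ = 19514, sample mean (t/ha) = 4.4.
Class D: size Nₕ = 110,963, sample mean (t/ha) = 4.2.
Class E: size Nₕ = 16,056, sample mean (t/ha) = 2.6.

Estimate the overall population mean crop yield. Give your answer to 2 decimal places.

6.06

N = 305398; weights Wₕ = Nₕ/N = (0.2092, 0.3110, 0.0639, 0.3633, 0.0526).
x̄_st = Σ Wₕ·x̄ₕ = 0.2092·7.8 + 0.3110·8.0 + 0.0639·4.4 + 0.3633·4.2 + 0.0526·2.6 ≈ 6.0635...
→ 6.06.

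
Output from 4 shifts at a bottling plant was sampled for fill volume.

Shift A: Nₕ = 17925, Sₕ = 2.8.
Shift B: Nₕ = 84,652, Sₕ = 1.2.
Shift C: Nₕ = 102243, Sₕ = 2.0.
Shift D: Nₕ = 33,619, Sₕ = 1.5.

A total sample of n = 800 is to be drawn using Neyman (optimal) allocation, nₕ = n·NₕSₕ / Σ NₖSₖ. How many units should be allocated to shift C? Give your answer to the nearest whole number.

402

A: NₕSₕ = 17925·2.8 = 50190
B: NₕSₕ = 84652·1.2 = 101582.4
C: NₕSₕ = 102243·2.0 = 204486
D: NₕSₕ = 33619·1.5 = 50428.5
Σ NₕSₕ = 406686.9.
n_C = 800·204486/406686.9 = 402.248... → 402.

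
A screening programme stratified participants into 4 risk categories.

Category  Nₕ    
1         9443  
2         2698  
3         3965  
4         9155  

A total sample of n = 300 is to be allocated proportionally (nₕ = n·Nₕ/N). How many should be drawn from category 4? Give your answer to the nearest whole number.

N = 9443 + 2698 + 3965 + 9155 = 25261.
n_4 = 300·9155/25261 = 108.725... → 109.

109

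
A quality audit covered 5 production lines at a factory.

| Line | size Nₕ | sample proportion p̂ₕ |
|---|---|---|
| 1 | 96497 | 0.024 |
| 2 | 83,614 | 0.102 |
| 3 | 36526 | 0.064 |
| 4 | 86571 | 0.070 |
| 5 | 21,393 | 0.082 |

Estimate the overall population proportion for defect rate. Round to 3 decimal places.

0.065

Wₕ = Nₕ/N with N = 324601: 0.2973, 0.2576, 0.1125, 0.2667, 0.0659.
p̂_st = 0.2973·0.024 + 0.2576·0.102 + 0.1125·0.064 + 0.2667·0.070 + 0.0659·0.082 ≈ 0.06468... → 0.065.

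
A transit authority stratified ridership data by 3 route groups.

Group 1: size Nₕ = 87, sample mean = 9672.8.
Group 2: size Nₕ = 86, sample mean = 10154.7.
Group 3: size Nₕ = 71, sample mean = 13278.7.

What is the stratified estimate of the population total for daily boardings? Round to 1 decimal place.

2657625.5

Population total = Σ Nₕ·x̄ₕ (each stratum's size times its mean).
87·9672.8 + 86·10154.7 + 71·13278.7 = 841533.6 + 873304.2 + 942787.7 = 2657625.5.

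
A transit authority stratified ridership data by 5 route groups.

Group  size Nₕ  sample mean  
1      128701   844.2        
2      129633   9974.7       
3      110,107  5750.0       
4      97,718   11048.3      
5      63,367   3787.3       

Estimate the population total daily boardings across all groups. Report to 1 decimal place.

Population total = Σ Nₕ·x̄ₕ (each stratum's size times its mean).
128701·844.2 + 129633·9974.7 + 110107·5750.0 + 97718·11048.3 + 63367·3787.3 = 108649384.2 + 1293050285.1 + 633115250 + 1079617779.4 + 239989839.1 = 3354422537.8.

3354422537.8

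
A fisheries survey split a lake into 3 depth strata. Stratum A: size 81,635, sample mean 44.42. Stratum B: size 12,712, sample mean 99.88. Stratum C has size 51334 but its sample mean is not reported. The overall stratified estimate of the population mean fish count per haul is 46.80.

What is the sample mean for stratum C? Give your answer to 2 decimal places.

37.44

N = 81635 + 12712 + 51334 = 145681.
Overall total = μ·N = 46.80·145681 = 6817870.8.
Subtract the known strata: 81635·44.42 + 12712·99.88 = 4895901.26.
Remaining total for stratum C: 6817870.8 − 4895901.26 = 1921969.54.
Divide by its size: 1921969.54 / 51334 = 37.4405... → 37.44.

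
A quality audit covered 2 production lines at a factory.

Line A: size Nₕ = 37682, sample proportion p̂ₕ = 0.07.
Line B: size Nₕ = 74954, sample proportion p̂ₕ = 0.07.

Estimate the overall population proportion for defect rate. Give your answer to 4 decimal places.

Wₕ = Nₕ/N with N = 112636: 0.3345, 0.6655.
p̂_st = 0.3345·0.07 + 0.6655·0.07 ≈ 0.07 → 0.0700.

0.0700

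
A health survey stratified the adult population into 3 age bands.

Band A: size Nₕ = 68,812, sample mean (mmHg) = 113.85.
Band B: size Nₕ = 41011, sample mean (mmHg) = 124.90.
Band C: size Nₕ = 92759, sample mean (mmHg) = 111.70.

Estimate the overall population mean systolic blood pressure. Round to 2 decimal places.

115.10

N = 68812 + 41011 + 92759 = 202582.
The stratified mean weights each stratum mean by its population share Nₕ/N.
Σ Nₕx̄ₕ = 68812·113.85 + 41011·124.90 + 92759·111.70 = 7834246.2 + 5122273.9 + 10361180.3 = 23317700.4.
Divide by N: 23317700.4 / 202582 = 115.1025... → 115.10.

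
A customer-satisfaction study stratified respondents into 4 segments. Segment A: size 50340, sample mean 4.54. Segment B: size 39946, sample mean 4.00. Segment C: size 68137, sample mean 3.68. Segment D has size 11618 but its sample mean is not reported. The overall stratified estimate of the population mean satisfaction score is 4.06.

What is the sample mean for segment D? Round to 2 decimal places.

Σ Nₕx̄ₕ = N·μ, so 11618·x̄_D = 170041·4.06 − (50340·4.54 + 39946·4.00 + 68137·3.68).
= 690366.46 − 639071.76 = 51294.7.
x̄_D = 51294.7 / 11618 = 4.4151... → 4.42.

4.42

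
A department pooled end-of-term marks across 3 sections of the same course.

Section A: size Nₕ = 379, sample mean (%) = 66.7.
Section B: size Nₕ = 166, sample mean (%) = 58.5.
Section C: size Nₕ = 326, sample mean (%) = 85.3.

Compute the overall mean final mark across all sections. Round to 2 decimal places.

72.10

N = 379 + 166 + 326 = 871.
Overall mean = Σ (Nₕ/N)·x̄ₕ — weight by population share, not a simple average.
Σ Nₕx̄ₕ = 379·66.7 + 166·58.5 + 326·85.3 = 25279.3 + 9711 + 27807.8 = 62798.1.
Divide by N: 62798.1 / 871 = 72.0989... → 72.10.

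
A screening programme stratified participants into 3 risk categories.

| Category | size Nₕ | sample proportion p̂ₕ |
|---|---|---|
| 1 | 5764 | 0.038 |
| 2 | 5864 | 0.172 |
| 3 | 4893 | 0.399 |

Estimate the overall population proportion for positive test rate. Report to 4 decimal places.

N = 5764 + 5864 + 4893 = 16521.
Overall proportion = Σ (Nₕ/N)·p̂ₕ.
Σ Nₕp̂ₕ = 219.032 + 1008.608 + 1952.307 = 3179.947.
3179.947 / 16521 = 0.192479... → 0.1925.

0.1925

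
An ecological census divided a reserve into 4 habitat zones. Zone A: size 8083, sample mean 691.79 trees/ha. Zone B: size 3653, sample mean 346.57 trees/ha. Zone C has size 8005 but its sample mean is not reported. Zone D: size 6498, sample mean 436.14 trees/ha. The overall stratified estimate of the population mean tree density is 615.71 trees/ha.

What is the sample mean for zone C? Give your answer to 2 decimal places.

807.47

Σ Nₕx̄ₕ = N·μ, so 8005·x̄_C = 26239·615.71 − (8083·691.79 + 3653·346.57 + 6498·436.14).
= 16155614.69 − 9691796.5 = 6463818.19.
x̄_C = 6463818.19 / 8005 = 807.4726... → 807.47.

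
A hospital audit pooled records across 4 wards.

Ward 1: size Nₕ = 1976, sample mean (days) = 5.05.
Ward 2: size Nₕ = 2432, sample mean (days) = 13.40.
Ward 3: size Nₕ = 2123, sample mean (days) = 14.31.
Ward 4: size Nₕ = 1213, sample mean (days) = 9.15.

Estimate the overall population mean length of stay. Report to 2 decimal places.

10.85

x̄_st = (Σ Nₕx̄ₕ) / (Σ Nₕ) = (1976·5.05 + 2432·13.40 + 2123·14.31 + 1213·9.15) / 7744
= 84046.68 / 7744 = 10.8531... → 10.85.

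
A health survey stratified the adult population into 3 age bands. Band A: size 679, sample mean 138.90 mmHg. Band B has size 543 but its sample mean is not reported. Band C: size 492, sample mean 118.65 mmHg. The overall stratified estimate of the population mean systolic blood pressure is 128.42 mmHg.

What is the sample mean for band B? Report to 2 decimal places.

N = 679 + 543 + 492 = 1714.
Overall total = μ·N = 128.42·1714 = 220111.88.
Subtract the known strata: 679·138.90 + 492·118.65 = 152688.9.
Remaining total for band B: 220111.88 − 152688.9 = 67422.98.
Divide by its size: 67422.98 / 543 = 124.1676... → 124.17.

124.17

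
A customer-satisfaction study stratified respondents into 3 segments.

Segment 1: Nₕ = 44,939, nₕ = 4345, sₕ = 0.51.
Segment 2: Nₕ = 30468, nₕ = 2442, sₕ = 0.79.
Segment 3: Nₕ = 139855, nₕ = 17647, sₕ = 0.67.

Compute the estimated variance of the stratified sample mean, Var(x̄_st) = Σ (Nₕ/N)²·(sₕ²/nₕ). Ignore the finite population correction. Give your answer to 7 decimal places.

N = 215262. Term for each stratum: Wₕ²sₕ²/nₕ.
Var(x̄_st) = 0.0000026089 + 0.0000051199 + 0.0000107374 = 0.0000184663 → 0.0000185.

0.0000185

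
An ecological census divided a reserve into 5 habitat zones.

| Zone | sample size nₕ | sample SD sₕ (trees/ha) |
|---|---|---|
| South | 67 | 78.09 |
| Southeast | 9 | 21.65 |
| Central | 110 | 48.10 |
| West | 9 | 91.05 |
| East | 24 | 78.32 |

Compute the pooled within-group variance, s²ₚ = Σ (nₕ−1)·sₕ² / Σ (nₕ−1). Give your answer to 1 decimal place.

4045.8

South: (67−1)·78.09² = 66·6098.0481 = 402471.1746
Southeast: (9−1)·21.65² = 8·468.7225 = 3749.78
Central: (110−1)·48.10² = 109·2313.61 = 252183.49
West: (9−1)·91.05² = 8·8290.1025 = 66320.82
East: (24−1)·78.32² = 23·6134.0224 = 141082.5152
Numerator = 865807.7798; denominator = Σ(nₕ−1) = 214.
s²ₚ = 865807.7798/214 = 4045.831... → 4045.8.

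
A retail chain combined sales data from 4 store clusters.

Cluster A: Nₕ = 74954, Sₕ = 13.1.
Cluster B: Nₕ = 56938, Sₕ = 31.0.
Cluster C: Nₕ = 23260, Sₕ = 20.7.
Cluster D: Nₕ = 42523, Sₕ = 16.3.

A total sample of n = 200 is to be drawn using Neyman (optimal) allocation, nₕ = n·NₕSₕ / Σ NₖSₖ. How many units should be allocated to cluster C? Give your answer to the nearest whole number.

25

A: NₕSₕ = 74954·13.1 = 981897.4
B: NₕSₕ = 56938·31.0 = 1765078
C: NₕSₕ = 23260·20.7 = 481482
D: NₕSₕ = 42523·16.3 = 693124.9
Σ NₕSₕ = 3921582.3.
n_C = 200·481482/3921582.3 = 24.555... → 25.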